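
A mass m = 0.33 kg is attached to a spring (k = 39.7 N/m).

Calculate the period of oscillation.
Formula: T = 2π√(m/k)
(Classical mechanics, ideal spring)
T = 2π√(m/k) = 2π√(0.33/39.7) = 0.5729 s; f = 1/T = 1.746 Hz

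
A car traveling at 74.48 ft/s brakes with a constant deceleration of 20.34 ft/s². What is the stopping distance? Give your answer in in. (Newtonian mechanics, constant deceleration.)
d = v₀² / (2a) (with unit conversion) = 1636.0 in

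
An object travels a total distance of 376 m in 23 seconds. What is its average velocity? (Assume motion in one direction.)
v_avg = Δd / Δt = 376 / 23 = 16.35 m/s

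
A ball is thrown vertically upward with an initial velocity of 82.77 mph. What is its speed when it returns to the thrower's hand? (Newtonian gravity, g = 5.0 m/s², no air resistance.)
By conservation of energy, the ball returns at the same speed = 82.77 mph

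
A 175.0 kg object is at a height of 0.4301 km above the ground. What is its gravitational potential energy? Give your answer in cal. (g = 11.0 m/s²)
PE = mgh = 175 kg × 11.0 m/s² × 430.1 m = 8.279e+05 J = 197900.0 cal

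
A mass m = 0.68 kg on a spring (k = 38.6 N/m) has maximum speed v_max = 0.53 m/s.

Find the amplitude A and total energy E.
½mv²_max = ½kA² → A = v_max√(m/k) = 0.53×√(0.68/38.6) = 0.07035 m = 7.035 cm
E = ½mv²_max = ½×0.68×0.53² = 0.09551 J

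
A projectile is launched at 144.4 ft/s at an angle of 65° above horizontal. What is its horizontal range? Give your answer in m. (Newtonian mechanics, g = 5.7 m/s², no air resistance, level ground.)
R = v₀² sin(2θ) / g (with unit conversion) = 260.3 m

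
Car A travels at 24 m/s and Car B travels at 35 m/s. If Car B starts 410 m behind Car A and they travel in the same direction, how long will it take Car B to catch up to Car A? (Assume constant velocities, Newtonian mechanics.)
Relative speed: v_rel = 35 - 24 = 11 m/s
Time to catch: t = d₀/v_rel = 410/11 = 37.27 s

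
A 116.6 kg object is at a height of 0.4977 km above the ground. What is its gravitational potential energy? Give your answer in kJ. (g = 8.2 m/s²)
PE = mgh = 116.6 kg × 8.2 m/s² × 497.7 m = 4.759e+05 J = 475.9 kJ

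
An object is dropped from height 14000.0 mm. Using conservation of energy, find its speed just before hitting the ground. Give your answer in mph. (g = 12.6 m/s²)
mgh = ½mv² → v = √(2gh) = √(2×12.6×14) = 18.78 m/s = 42.02 mph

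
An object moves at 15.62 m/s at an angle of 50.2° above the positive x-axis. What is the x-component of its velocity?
vₓ = v cos(θ) = 15.62 × cos(50.2°) = 10.0 m/s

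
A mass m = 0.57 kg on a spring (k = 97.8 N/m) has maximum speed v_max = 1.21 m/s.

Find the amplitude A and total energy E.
½mv²_max = ½kA² → A = v_max√(m/k) = 1.21×√(0.57/97.8) = 0.09237 m = 9.237 cm
E = ½mv²_max = ½×0.57×1.21² = 0.4173 J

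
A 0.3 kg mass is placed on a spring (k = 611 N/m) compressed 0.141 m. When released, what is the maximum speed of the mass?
½kx² = ½mv² → v = x√(k/m) = 0.141×√(611/0.3) = 6.363 m/s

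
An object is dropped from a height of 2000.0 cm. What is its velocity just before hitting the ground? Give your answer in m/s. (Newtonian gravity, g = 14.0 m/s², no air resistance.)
v = √(2gh) (with unit conversion) = 23.66 m/s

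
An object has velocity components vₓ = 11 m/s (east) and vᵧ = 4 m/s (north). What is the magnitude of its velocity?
|v| = √(vₓ² + vᵧ²) = √(11² + 4²) = √(137) = 11.7 m/s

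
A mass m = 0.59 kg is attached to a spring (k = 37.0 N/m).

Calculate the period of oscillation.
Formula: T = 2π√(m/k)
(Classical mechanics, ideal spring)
T = 2π√(m/k) = 2π√(0.59/37.0) = 0.7934 s; f = 1/T = 1.26 Hz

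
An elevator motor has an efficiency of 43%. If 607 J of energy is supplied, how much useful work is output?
W_out = η × W_in = 0.43 × 607 = 261.01 J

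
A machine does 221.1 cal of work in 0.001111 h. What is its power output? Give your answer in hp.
P = W/t = 925.1 J / 4 s = 231.3 W = 0.3102 hp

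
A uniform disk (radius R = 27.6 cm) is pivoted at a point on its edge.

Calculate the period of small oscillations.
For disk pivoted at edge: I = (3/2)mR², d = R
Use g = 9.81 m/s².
I/m = (3/2)R² = 0.1143 m²; d = R = 0.276 m
T = 2π√((3/2)R²/(gR)) = 2π√(3R/(2g)) = 1.291 s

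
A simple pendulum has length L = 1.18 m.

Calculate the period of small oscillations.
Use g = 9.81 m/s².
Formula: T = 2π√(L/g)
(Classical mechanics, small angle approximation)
T = 2π√(L/g) = 2π√(1.18/9.81) = 2.179 s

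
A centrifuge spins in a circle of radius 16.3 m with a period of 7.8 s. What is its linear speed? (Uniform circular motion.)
v = 2πr/T = 2π×16.3/7.8 = 13.13 m/s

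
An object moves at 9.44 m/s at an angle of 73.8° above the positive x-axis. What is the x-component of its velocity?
vₓ = v cos(θ) = 9.44 × cos(73.8°) = 2.63 m/s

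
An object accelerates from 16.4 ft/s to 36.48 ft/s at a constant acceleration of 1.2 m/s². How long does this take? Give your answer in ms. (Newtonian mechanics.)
t = (v - v₀)/a (with unit conversion) = 5100.0 ms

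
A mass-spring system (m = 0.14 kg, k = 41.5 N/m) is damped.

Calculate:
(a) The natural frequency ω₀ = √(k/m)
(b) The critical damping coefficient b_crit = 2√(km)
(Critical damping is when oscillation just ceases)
ω₀ = √(k/m) = √(41.5/0.14) = 17.22 rad/s
b_crit = 2√(km) = 2√(41.5×0.14) = 4.821 kg/s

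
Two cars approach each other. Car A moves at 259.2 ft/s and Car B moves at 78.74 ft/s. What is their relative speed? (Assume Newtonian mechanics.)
v_rel = v_A + v_B = 259.2 + 78.74 = 337.9 ft/s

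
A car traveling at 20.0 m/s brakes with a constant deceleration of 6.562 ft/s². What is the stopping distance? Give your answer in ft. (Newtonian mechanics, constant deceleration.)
d = v₀² / (2a) (with unit conversion) = 328.1 ft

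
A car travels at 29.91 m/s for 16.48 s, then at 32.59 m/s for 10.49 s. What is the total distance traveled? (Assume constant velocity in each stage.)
d₁ = v₁t₁ = 29.91 × 16.48 = 492.917 m
d₂ = v₂t₂ = 32.59 × 10.49 = 341.869 m
d_total = 492.917 + 341.869 = 834.79 m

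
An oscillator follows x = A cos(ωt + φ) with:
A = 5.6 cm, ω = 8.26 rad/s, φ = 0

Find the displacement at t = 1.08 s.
x = A cos(ωt + φ) = 5.6×cos(8.26×1.08 + 0) = -4.904 cm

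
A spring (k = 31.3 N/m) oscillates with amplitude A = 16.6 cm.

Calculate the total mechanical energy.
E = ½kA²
E = ½kA² = ½×31.3×(0.166)² = 0.4313 J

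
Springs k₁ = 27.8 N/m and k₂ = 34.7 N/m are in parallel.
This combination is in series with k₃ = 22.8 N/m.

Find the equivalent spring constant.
k₁₂ = k₁ + k₂ = 62.5 N/m (parallel)
1/k_eq = 1/k₁₂ + 1/k₃ → k_eq = 16.71 N/m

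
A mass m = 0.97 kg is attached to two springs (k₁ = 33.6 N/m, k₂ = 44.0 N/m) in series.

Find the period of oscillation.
k_eq = k₁k₂/(k₁+k₂) = 19.05 N/m
T = 2π√(m/k_eq) = 2π√(0.97/19.05) = 1.418 s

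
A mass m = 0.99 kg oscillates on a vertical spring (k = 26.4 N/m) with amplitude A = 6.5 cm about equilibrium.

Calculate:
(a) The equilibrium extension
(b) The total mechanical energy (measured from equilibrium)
x_eq = mg/k = 0.99×9.81/26.4 = 0.3679 m = 36.79 cm
E = ½kA² = ½×26.4×(0.065)² = 0.05577 J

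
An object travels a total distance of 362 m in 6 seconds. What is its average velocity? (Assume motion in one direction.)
v_avg = Δd / Δt = 362 / 6 = 60.33 m/s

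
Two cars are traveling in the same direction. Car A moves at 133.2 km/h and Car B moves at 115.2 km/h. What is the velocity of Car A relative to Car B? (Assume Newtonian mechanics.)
v_rel = v_A - v_B = 133.2 - 115.2 = 18.0 km/h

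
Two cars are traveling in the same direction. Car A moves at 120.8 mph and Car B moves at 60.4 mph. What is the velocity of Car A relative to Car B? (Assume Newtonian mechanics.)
v_rel = v_A - v_B = 120.8 - 60.4 = 60.4 mph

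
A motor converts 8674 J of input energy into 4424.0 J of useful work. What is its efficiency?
η = W_out/W_in = 4424.0/8674 = 0.51 = 51.0%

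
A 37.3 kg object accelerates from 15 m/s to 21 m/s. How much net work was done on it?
W_net = ΔKE = ½m(v₂² − v₁²) = ½×37.3×(21² − 15²) = 4028.4 J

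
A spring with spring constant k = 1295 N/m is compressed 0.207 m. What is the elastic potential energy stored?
PE = ½kx² = ½×1295×0.207² = 27.74 J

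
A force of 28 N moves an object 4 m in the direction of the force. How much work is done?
W = Fd = 28×4 = 112.0 J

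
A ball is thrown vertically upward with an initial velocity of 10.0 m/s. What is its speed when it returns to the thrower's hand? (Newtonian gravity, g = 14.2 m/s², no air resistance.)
By conservation of energy, the ball returns at the same speed = 10.0 m/s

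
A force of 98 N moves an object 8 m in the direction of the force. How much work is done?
W = Fd = 98×8 = 784.0 J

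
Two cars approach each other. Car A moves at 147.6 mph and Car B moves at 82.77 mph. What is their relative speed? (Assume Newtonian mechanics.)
v_rel = v_A + v_B = 147.6 + 82.77 = 230.4 mph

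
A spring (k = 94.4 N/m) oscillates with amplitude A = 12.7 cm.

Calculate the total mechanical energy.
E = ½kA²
E = ½kA² = ½×94.4×(0.127)² = 0.7613 J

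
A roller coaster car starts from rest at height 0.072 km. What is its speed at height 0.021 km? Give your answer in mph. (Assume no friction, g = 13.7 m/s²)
mgh₁ = ½mv₂² + mgh₂ → v₂ = √(2g(h₁−h₂)) = √(2×13.7×(72−21)) = 37.38 m/s = 83.62 mph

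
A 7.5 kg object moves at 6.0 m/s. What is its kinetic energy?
KE = ½mv² = ½×7.5×6.0² = 135.0 J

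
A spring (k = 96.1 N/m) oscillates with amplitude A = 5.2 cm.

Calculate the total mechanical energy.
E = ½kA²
E = ½kA² = ½×96.1×(0.052)² = 0.1299 J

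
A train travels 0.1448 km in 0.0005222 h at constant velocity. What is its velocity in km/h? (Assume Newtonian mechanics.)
v = d/t (with unit conversion) = 277.3 km/h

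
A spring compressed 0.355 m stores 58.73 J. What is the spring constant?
PE = ½kx² → k = 2PE/x² = 2×58.73/0.355² = 932.0 N/m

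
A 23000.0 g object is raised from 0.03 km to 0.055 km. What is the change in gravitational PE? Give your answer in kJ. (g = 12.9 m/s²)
ΔPE = mg(h₂ − h₁) = 23 kg × 12.9 m/s² × (55 − 30) m = 7418 J = 7.418 kJ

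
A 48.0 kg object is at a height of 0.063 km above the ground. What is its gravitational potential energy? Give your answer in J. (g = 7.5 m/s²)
PE = mgh = 48 kg × 7.5 m/s² × 63 m = 2.268e+04 J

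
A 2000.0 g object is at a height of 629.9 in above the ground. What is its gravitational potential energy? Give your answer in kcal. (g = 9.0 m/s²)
PE = mgh = 2 kg × 9.0 m/s² × 16 m = 288 J = 0.06883 kcal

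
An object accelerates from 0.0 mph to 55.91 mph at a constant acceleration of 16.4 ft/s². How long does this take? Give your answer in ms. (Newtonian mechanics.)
t = (v - v₀)/a (with unit conversion) = 5000.0 ms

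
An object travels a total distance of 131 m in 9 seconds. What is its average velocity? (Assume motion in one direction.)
v_avg = Δd / Δt = 131 / 9 = 14.56 m/s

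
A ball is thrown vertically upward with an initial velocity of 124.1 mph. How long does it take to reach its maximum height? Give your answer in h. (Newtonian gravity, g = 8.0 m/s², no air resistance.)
t_up = v₀/g (with unit conversion) = 0.001926 h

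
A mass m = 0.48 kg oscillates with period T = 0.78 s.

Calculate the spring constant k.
T = 2π√(m/k) → k = m(2π/T)² = 0.48×(2π/0.78)² = 31.15 N/m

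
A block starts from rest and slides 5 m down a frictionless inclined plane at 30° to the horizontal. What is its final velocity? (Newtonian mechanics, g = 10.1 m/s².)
a = g sin(θ) = 10.1 × sin(30°) = 5.05 m/s²
v = √(2ad) = √(2 × 5.05 × 5) = 7.11 m/s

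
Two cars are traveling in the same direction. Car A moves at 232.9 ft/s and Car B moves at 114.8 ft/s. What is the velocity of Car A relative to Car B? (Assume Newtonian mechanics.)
v_rel = v_A - v_B = 232.9 - 114.8 = 118.1 ft/s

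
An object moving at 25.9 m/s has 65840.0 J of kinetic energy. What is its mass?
KE = ½mv² → m = 2KE/v² = 2×65840.0/25.9² = 196.3 kg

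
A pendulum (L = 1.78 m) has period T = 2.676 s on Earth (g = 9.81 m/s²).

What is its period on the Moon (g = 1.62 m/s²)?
T = 2π√(L/g), so T_moon/T_earth = √(g_earth/g_moon)
T_moon = 2π√(1.78/1.62) = 6.586 s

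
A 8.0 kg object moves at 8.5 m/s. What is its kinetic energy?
KE = ½mv² = ½×8.0×8.5² = 289.0 J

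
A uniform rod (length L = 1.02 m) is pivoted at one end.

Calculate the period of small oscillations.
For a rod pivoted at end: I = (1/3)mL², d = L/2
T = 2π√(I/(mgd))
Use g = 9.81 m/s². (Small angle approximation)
I/m = (1/3)L² = 0.3468 m²; d = L/2 = 0.51 m
T = 2π√(I/(mgd)) = 2π√(0.3468/(9.81×0.51)) = 1.654 s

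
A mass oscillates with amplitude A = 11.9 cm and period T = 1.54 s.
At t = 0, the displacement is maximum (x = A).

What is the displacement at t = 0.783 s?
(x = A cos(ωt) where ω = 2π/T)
ω = 2π/T = 2π/1.54 = 4.08 rad/s
x = A cos(ωt) = 11.9×cos(4.08×0.783) = -11.88 cm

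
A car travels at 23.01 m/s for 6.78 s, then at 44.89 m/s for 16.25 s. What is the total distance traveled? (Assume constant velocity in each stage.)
d₁ = v₁t₁ = 23.01 × 6.78 = 156.008 m
d₂ = v₂t₂ = 44.89 × 16.25 = 729.462 m
d_total = 156.008 + 729.462 = 885.47 m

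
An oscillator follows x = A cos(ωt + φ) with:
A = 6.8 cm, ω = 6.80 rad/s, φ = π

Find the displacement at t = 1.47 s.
x = A cos(ωt + φ) = 6.8×cos(6.8×1.47 + π) = 5.72 cm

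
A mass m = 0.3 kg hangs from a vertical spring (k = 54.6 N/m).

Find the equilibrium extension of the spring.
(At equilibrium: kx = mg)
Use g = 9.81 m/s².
x_eq = mg/k = 0.3×9.81/54.6 = 0.0539 m = 5.39 cm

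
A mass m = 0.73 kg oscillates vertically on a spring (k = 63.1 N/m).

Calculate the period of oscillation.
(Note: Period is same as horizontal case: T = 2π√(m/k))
T = 2π√(m/k) = 2π√(0.73/63.1) = 0.6758 s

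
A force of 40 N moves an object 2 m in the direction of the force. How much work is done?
W = Fd = 40×2 = 80.0 J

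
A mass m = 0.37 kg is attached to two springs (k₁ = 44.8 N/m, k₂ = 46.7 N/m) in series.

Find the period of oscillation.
k_eq = k₁k₂/(k₁+k₂) = 22.87 N/m
T = 2π√(m/k_eq) = 2π√(0.37/22.87) = 0.7993 s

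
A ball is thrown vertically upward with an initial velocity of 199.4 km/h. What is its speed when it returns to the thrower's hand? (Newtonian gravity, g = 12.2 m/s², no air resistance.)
By conservation of energy, the ball returns at the same speed = 199.4 km/h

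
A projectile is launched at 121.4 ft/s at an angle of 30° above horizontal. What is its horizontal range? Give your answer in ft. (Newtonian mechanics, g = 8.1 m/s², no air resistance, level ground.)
R = v₀² sin(2θ) / g (with unit conversion) = 480.3 ft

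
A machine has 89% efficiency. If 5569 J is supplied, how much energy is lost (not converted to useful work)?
W_out = η × W_in = 0.89×5569 = 4956.4 J
W_lost = W_in − W_out = 5569 − 4956.4 = 612.59 J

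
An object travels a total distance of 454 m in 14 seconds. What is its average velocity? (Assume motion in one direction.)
v_avg = Δd / Δt = 454 / 14 = 32.43 m/s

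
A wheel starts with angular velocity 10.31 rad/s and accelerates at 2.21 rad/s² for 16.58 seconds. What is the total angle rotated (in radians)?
θ = ω₀t + ½αt² = 10.31×16.58 + ½×2.21×16.58² = 474.7 rad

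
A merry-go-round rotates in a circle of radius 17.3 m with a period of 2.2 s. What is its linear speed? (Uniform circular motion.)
v = 2πr/T = 2π×17.3/2.2 = 49.41 m/s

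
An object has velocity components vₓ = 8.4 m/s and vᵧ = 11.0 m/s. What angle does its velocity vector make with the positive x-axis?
θ = arctan(vᵧ/vₓ) = arctan(11.0/8.4) = 52.63°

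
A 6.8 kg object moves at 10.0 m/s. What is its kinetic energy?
KE = ½mv² = ½×6.8×10.0² = 340.0 J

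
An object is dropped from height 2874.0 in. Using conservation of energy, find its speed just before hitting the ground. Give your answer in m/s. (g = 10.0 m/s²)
mgh = ½mv² → v = √(2gh) = √(2×10.0×73) = 38.21 m/s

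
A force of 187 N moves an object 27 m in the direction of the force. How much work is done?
W = Fd = 187×27 = 5049.0 J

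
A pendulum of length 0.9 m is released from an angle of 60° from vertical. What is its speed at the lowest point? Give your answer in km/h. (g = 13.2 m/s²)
h = L(1 − cosθ) = 0.9×(1 − cos60°) = 0.45 m
v = √(2gh) = √(2×13.2×0.45) = 3.447 m/s = 12.41 km/h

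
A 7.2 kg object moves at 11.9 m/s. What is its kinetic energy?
KE = ½mv² = ½×7.2×11.9² = 509.796 J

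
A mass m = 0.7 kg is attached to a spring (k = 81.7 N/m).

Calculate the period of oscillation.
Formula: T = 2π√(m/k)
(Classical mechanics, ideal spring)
T = 2π√(m/k) = 2π√(0.7/81.7) = 0.5816 s; f = 1/T = 1.719 Hz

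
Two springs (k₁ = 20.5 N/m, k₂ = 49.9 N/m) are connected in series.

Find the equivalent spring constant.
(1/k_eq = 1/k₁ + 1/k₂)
1/k_eq = 1/20.5 + 1/49.9 = 0.068821; k_eq = 14.53 N/m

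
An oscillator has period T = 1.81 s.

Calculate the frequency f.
f = 1/T = 1/1.81 = 0.5525 Hz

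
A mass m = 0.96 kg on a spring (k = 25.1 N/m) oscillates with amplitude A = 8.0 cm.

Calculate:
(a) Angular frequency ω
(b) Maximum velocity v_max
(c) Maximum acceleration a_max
ω = √(k/m) = √(25.1/0.96) = 5.113 rad/s
v_max = ωA = 5.113×0.08 = 0.4091 m/s
a_max = ω²A = 5.113²×0.08 = 2.092 m/s²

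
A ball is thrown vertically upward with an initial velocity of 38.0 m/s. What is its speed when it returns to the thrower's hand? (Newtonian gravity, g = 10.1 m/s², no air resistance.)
By conservation of energy, the ball returns at the same speed = 38.0 m/s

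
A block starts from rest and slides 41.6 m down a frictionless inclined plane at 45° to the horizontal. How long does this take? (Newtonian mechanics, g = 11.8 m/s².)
a = g sin(θ) = 11.8 × sin(45°) = 8.34 m/s²
t = √(2d/a) = √(2 × 41.6 / 8.34) = 3.16 s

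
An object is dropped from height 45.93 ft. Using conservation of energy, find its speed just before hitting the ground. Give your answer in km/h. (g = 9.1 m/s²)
mgh = ½mv² → v = √(2gh) = √(2×9.1×14) = 15.96 m/s = 57.46 km/h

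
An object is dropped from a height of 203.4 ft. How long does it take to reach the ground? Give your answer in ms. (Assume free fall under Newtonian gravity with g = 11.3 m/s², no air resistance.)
t = √(2h/g) (with unit conversion) = 3313.0 ms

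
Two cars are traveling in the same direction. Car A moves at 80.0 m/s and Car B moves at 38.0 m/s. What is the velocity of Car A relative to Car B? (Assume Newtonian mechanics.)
v_rel = v_A - v_B = 80.0 - 38.0 = 42.0 m/s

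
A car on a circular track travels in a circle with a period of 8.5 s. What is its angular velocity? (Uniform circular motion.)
ω = 2π/T = 2π/8.5 = 0.7392 rad/s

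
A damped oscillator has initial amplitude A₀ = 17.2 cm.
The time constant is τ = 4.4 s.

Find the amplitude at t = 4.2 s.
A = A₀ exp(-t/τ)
A = A₀ exp(−t/τ) = 17.2×exp(−4.2/4.4) = 6.622 cm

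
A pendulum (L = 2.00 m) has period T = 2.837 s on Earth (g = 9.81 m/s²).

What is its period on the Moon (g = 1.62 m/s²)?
T = 2π√(L/g), so T_moon/T_earth = √(g_earth/g_moon)
T_moon = 2π√(2.0/1.62) = 6.981 s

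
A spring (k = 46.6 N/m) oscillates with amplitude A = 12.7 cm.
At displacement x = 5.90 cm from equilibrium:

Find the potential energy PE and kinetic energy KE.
E_total = ½kA² = ½×46.6×(0.127)² = 0.3758 J
PE = ½kx² = ½×46.6×(0.059)² = 0.08111 J
KE = E_total − PE = 0.2947 J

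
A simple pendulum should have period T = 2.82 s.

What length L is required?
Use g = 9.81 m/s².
T = 2π√(L/g) → L = g(T/2π)² = 9.81×(2.82/2π)² = 1.976 m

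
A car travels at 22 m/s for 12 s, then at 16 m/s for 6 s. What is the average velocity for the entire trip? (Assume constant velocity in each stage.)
d₁ = v₁t₁ = 22 × 12 = 264 m
d₂ = v₂t₂ = 16 × 6 = 96 m
d_total = 360 m, t_total = 18 s
v_avg = d_total/t_total = 360/18 = 20.0 m/s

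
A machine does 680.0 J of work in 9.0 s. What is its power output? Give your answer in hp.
P = W/t = 680 J / 9 s = 75.56 W = 0.1013 hp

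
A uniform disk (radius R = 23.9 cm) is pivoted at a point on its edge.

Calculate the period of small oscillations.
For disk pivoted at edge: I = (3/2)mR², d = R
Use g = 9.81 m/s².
I/m = (3/2)R² = 0.08568 m²; d = R = 0.239 m
T = 2π√((3/2)R²/(gR)) = 2π√(3R/(2g)) = 1.201 s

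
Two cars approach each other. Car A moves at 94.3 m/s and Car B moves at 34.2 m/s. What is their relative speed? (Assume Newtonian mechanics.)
v_rel = v_A + v_B = 94.3 + 34.2 = 128.5 m/s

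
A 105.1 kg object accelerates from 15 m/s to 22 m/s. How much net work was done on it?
W_net = ΔKE = ½m(v₂² − v₁²) = ½×105.1×(22² − 15²) = 13610.45 J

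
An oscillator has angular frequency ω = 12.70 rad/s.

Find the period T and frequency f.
T = 2π/ω = 2π/12.7 = 0.4947 s; f = ω/2π = 2.021 Hz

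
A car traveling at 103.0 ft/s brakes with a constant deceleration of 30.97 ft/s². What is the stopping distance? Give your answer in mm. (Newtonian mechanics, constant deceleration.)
d = v₀² / (2a) (with unit conversion) = 52210.0 mm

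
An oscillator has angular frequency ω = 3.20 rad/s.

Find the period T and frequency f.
T = 2π/ω = 2π/3.2 = 1.963 s; f = ω/2π = 0.5093 Hz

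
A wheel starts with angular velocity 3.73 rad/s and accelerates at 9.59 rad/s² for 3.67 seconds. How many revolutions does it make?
θ = ω₀t + ½αt² = 3.73×3.67 + ½×9.59×3.67² = 78.27 rad
Revolutions = θ/(2π) = 78.27/(2π) = 12.46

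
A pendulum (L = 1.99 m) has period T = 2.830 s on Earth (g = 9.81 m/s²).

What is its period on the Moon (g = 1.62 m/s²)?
T = 2π√(L/g), so T_moon/T_earth = √(g_earth/g_moon)
T_moon = 2π√(1.99/1.62) = 6.964 s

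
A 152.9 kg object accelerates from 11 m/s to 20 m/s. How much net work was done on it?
W_net = ΔKE = ½m(v₂² − v₁²) = ½×152.9×(20² − 11²) = 21329.55 J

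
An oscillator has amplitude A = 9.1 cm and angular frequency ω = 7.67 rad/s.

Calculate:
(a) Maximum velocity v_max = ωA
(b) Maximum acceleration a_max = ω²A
v_max = ωA = 7.67×0.091 = 0.698 m/s
a_max = ω²A = 7.67²×0.091 = 5.353 m/s²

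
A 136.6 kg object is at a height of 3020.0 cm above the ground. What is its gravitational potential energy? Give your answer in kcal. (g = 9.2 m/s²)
PE = mgh = 136.6 kg × 9.2 m/s² × 30.2 m = 3.795e+04 J = 9.071 kcal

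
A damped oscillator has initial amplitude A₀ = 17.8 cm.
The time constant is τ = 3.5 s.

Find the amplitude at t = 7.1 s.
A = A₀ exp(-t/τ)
A = A₀ exp(−t/τ) = 17.8×exp(−7.1/3.5) = 2.341 cm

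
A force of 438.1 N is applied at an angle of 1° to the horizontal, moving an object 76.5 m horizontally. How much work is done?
W = Fd cosθ = 438.1×76.5×cos(1°) = 33510.0 J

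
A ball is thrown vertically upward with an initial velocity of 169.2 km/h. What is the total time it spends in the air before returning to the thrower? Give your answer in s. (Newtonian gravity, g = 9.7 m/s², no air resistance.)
t_total = 2v₀/g (with unit conversion) = 9.691 s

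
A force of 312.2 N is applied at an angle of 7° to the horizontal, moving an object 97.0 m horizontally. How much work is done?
W = Fd cosθ = 312.2×97.0×cos(7°) = 30058.0 J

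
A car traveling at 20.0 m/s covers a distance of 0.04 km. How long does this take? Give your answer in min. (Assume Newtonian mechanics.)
t = d/v (with unit conversion) = 0.03333 min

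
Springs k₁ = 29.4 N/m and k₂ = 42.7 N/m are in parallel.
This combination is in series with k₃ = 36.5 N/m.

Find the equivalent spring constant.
k₁₂ = k₁ + k₂ = 72.1 N/m (parallel)
1/k_eq = 1/k₁₂ + 1/k₃ → k_eq = 24.23 N/m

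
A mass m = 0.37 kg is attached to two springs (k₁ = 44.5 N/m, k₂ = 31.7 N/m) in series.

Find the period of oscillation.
k_eq = k₁k₂/(k₁+k₂) = 18.51 N/m
T = 2π√(m/k_eq) = 2π√(0.37/18.51) = 0.8883 s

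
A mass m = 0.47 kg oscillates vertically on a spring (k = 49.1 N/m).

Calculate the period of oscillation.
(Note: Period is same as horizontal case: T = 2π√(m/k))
T = 2π√(m/k) = 2π√(0.47/49.1) = 0.6147 s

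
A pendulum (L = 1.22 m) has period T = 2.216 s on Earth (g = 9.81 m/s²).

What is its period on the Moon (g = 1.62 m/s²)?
T = 2π√(L/g), so T_moon/T_earth = √(g_earth/g_moon)
T_moon = 2π√(1.22/1.62) = 5.453 s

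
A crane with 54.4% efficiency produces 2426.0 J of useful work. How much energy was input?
W_in = W_out/η = 2426.0/0.544 = 4459.6 J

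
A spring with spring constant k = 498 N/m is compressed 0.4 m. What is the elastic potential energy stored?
PE = ½kx² = ½×498×0.4² = 39.84 J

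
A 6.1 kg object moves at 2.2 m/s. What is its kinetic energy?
KE = ½mv² = ½×6.1×2.2² = 14.762 J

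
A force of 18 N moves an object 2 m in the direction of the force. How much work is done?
W = Fd = 18×2 = 36.0 J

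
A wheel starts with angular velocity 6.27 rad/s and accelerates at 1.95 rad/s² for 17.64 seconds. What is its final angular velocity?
ω = ω₀ + αt = 6.27 + 1.95 × 17.64 = 40.67 rad/s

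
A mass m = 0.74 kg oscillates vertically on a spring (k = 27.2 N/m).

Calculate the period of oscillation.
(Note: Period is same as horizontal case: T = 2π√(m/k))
T = 2π√(m/k) = 2π√(0.74/27.2) = 1.036 s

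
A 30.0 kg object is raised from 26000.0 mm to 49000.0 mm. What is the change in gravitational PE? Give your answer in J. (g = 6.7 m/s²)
ΔPE = mg(h₂ − h₁) = 30 kg × 6.7 m/s² × (49 − 26) m = 4623 J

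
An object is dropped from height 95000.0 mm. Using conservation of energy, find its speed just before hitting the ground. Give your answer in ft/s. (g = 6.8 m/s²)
mgh = ½mv² → v = √(2gh) = √(2×6.8×95) = 35.94 m/s = 117.9 ft/s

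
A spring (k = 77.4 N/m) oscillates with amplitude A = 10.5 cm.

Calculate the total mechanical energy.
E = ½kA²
E = ½kA² = ½×77.4×(0.105)² = 0.4267 J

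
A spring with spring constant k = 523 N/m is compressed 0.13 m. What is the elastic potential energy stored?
PE = ½kx² = ½×523×0.13² = 4.419 J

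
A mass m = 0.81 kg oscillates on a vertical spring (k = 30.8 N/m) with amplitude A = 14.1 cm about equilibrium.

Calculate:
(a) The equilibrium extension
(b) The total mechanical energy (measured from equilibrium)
x_eq = mg/k = 0.81×9.81/30.8 = 0.258 m = 25.8 cm
E = ½kA² = ½×30.8×(0.141)² = 0.3062 J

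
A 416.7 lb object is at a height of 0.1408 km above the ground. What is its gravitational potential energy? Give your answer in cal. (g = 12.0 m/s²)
PE = mgh = 189 kg × 12.0 m/s² × 140.8 m = 3.194e+05 J = 76330.0 cal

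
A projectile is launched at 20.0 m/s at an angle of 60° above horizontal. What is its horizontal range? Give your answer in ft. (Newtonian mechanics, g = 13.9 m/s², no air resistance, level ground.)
R = v₀² sin(2θ) / g (with unit conversion) = 81.76 ft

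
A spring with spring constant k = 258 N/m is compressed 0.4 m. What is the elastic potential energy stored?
PE = ½kx² = ½×258×0.4² = 20.64 J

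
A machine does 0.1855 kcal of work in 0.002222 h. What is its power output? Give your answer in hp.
P = W/t = 776.1 J / 7.999 s = 97.03 W = 0.1301 hp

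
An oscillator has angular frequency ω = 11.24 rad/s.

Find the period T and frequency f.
T = 2π/ω = 2π/11.24 = 0.559 s; f = ω/2π = 1.789 Hz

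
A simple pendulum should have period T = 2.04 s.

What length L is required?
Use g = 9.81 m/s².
T = 2π√(L/g) → L = g(T/2π)² = 9.81×(2.04/2π)² = 1.034 m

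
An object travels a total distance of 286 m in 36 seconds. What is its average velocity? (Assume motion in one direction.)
v_avg = Δd / Δt = 286 / 36 = 7.94 m/s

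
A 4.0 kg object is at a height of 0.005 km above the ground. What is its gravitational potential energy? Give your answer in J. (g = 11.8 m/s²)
PE = mgh = 4 kg × 11.8 m/s² × 5 m = 236 J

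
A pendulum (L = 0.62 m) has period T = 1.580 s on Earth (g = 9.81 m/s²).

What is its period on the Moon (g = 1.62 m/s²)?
T = 2π√(L/g), so T_moon/T_earth = √(g_earth/g_moon)
T_moon = 2π√(0.62/1.62) = 3.887 s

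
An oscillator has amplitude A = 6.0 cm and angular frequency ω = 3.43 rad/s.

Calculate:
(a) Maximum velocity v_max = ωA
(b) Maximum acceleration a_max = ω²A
v_max = ωA = 3.43×0.06 = 0.2058 m/s
a_max = ω²A = 3.43²×0.06 = 0.7059 m/s²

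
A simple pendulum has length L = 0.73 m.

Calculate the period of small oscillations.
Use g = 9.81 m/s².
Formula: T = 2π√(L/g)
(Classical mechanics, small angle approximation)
T = 2π√(L/g) = 2π√(0.73/9.81) = 1.714 s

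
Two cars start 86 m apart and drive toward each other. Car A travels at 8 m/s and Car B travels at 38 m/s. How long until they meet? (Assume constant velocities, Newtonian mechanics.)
Combined speed: v_combined = 8 + 38 = 46 m/s
Time to meet: t = d/46 = 86/46 = 1.87 s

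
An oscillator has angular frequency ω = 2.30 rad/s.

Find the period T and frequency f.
T = 2π/ω = 2π/2.3 = 2.732 s; f = ω/2π = 0.3661 Hz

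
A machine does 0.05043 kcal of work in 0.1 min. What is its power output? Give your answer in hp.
P = W/t = 211 J / 6 s = 35.17 W = 0.04716 hp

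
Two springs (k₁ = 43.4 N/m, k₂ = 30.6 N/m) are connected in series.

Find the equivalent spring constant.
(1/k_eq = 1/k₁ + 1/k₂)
1/k_eq = 1/43.4 + 1/30.6 = 0.055721; k_eq = 17.95 N/m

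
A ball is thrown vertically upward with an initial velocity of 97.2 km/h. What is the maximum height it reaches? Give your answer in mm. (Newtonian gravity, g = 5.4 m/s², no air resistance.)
h_max = v₀²/(2g) (with unit conversion) = 67500.0 mm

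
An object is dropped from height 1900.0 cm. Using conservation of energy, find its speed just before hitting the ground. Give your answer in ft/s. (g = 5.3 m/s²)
mgh = ½mv² → v = √(2gh) = √(2×5.3×19) = 14.19 m/s = 46.56 ft/s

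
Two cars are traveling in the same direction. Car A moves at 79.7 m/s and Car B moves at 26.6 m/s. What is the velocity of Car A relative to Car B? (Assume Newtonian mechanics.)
v_rel = v_A - v_B = 79.7 - 26.6 = 53.1 m/s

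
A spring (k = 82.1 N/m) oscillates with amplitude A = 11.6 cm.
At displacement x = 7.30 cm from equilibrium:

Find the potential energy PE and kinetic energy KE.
E_total = ½kA² = ½×82.1×(0.116)² = 0.5524 J
PE = ½kx² = ½×82.1×(0.073)² = 0.2188 J
KE = E_total − PE = 0.3336 J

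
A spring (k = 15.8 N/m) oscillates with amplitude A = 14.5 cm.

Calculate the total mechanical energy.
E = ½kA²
E = ½kA² = ½×15.8×(0.145)² = 0.1661 J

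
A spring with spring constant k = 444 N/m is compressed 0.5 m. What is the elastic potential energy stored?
PE = ½kx² = ½×444×0.5² = 55.5 J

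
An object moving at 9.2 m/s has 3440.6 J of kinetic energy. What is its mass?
KE = ½mv² → m = 2KE/v² = 2×3440.6/9.2² = 81.3 kg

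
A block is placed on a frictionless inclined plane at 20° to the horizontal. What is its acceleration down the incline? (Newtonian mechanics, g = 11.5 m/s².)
a = g sin(θ) = 11.5 × sin(20°) = 11.5 × 0.342 = 3.93 m/s²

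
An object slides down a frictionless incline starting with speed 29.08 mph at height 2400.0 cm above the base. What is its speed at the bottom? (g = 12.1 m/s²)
½mv₀² + mgh = ½mv² → v = √(v₀² + 2gh) = √(13² + 2×12.1×24) = 27.38 m/s = 61.25 mph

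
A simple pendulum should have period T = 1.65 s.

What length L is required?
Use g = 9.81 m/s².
T = 2π√(L/g) → L = g(T/2π)² = 9.81×(1.65/2π)² = 0.6765 m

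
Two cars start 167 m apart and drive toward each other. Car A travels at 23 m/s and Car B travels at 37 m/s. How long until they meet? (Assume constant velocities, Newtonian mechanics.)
Combined speed: v_combined = 23 + 37 = 60 m/s
Time to meet: t = d/60 = 167/60 = 2.78 s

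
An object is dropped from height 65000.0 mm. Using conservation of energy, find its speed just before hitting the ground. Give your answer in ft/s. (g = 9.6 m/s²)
mgh = ½mv² → v = √(2gh) = √(2×9.6×65) = 35.33 m/s = 115.9 ft/s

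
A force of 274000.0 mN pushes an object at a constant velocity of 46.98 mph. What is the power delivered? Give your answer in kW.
P = Fv = 274 N × 21 m/s = 5755 W = 5.755 kW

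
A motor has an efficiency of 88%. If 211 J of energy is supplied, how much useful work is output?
W_out = η × W_in = 0.88 × 211 = 185.68 J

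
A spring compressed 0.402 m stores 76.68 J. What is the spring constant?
PE = ½kx² → k = 2PE/x² = 2×76.68/0.402² = 949.0 N/m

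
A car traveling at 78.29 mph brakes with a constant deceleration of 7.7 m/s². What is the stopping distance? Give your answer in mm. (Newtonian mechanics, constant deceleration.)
d = v₀² / (2a) (with unit conversion) = 79540.0 mm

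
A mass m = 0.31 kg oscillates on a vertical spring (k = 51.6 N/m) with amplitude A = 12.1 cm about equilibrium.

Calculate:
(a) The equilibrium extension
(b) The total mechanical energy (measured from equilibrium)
x_eq = mg/k = 0.31×9.81/51.6 = 0.05894 m = 5.894 cm
E = ½kA² = ½×51.6×(0.121)² = 0.3777 J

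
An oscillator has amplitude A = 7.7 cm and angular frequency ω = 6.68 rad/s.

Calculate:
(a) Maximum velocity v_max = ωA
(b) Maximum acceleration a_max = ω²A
v_max = ωA = 6.68×0.077 = 0.5144 m/s
a_max = ω²A = 6.68²×0.077 = 3.436 m/s²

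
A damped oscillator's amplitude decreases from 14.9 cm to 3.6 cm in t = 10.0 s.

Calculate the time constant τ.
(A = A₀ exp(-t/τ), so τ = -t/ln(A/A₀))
A/A₀ = 3.6/14.9 = 0.2416; ln(A/A₀) = -1.42
τ = −t/ln(A/A₀) = −10.0/-1.42 = 7.04 s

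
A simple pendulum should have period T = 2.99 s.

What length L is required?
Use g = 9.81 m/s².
T = 2π√(L/g) → L = g(T/2π)² = 9.81×(2.99/2π)² = 2.222 m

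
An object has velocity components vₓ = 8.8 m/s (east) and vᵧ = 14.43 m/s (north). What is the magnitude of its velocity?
|v| = √(vₓ² + vᵧ²) = √(8.8² + 14.43²) = √(285.665) = 16.9 m/s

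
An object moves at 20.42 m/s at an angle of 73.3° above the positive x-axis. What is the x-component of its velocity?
vₓ = v cos(θ) = 20.42 × cos(73.3°) = 5.87 m/s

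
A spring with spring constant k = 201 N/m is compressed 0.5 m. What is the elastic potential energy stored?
PE = ½kx² = ½×201×0.5² = 25.12 J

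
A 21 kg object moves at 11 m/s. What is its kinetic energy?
KE = ½mv² = ½×21×11² = 1270.5 J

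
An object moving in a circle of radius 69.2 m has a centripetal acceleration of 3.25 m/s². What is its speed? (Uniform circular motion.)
v = √(a_c × r) = √(3.25 × 69.2) = 15.0 m/s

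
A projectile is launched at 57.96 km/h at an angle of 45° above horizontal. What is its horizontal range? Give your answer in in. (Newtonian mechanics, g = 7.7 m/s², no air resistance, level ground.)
R = v₀² sin(2θ) / g (with unit conversion) = 1325.0 in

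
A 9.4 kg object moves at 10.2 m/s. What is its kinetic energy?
KE = ½mv² = ½×9.4×10.2² = 488.988 J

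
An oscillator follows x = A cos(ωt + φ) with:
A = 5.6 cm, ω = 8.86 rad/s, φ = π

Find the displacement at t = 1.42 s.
x = A cos(ωt + φ) = 5.6×cos(8.86×1.42 + π) = -5.599 cm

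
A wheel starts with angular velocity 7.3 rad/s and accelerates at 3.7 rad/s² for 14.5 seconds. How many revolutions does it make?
θ = ω₀t + ½αt² = 7.3×14.5 + ½×3.7×14.5² = 494.81 rad
Revolutions = θ/(2π) = 494.81/(2π) = 78.75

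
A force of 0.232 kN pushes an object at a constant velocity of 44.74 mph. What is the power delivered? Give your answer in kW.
P = Fv = 232 N × 20 m/s = 4640 W = 4.64 kW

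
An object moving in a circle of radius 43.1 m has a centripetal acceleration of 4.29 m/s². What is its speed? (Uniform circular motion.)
v = √(a_c × r) = √(4.29 × 43.1) = 13.6 m/s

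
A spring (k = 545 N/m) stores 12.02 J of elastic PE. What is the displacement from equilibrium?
PE = ½kx² → x = √(2PE/k) = √(2×12.02/545) = 0.21 m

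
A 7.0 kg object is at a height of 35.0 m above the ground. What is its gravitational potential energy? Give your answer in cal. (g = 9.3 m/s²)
PE = mgh = 7 kg × 9.3 m/s² × 35 m = 2279 J = 544.6 cal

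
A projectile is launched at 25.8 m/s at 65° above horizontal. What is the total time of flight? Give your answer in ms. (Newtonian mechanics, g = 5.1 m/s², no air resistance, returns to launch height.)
T = 2v₀sin(θ)/g (with unit conversion) = 9170.0 ms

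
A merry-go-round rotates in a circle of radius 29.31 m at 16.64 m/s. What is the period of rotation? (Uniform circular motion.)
T = 2πr/v = 2π×29.31/16.64 = 11.07 s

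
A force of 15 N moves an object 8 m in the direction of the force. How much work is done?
W = Fd = 15×8 = 120.0 J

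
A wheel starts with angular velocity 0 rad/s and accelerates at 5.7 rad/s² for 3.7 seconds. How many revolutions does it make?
θ = ω₀t + ½αt² = 0×3.7 + ½×5.7×3.7² = 39.02 rad
Revolutions = θ/(2π) = 39.02/(2π) = 6.21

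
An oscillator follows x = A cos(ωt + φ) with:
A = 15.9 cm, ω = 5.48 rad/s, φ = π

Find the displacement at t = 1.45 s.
x = A cos(ωt + φ) = 15.9×cos(5.48×1.45 + π) = 1.461 cm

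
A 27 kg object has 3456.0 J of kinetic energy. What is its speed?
KE = ½mv² → v = √(2KE/m) = √(2×3456.0/27) = 16.0 m/s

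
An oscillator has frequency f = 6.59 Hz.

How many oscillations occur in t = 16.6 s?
n = f×t = 6.59×16.6 = 109.4 oscillations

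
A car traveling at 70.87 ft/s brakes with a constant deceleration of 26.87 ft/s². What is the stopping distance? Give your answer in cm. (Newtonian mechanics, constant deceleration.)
d = v₀² / (2a) (with unit conversion) = 2849.0 cm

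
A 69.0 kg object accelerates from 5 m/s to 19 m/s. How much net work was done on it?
W_net = ΔKE = ½m(v₂² − v₁²) = ½×69.0×(19² − 5²) = 11592.0 J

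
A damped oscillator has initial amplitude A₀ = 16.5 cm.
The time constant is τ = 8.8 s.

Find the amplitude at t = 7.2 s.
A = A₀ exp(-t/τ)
A = A₀ exp(−t/τ) = 16.5×exp(−7.2/8.8) = 7.28 cm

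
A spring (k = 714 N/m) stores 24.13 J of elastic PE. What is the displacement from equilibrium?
PE = ½kx² → x = √(2PE/k) = √(2×24.13/714) = 0.26 m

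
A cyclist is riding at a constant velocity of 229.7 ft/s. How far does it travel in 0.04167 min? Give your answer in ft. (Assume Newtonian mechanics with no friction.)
d = vt (with unit conversion) = 574.3 ft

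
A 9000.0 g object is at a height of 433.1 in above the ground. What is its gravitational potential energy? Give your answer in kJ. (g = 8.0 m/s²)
PE = mgh = 9 kg × 8.0 m/s² × 11 m = 792.1 J = 0.7921 kJ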